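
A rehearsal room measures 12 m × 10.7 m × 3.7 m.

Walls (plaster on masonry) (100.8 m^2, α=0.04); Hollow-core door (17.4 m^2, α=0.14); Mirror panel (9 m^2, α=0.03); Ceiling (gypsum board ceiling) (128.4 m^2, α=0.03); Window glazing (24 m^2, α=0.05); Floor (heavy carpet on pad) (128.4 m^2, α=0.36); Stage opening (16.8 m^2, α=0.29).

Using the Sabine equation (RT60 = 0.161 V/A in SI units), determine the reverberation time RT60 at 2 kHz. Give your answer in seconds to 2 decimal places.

Total absorption A = 100.8*0.04 + 17.4*0.14 + 9*0.03 + 128.4*0.03 + 24*0.05 + 128.4*0.36 + 16.8*0.29
  = 4.032 + 2.436 + 0.270 + 3.852 + 1.200 + 46.224 + 4.872 = 62.886 m^2 sabins.
Volume V = 12 × 10.7 × 3.7 = 475.08 m³.
RT60 = 0.161 · V / A = 0.161 × 475.08 / 62.886 = 1.22 s.

1.22 s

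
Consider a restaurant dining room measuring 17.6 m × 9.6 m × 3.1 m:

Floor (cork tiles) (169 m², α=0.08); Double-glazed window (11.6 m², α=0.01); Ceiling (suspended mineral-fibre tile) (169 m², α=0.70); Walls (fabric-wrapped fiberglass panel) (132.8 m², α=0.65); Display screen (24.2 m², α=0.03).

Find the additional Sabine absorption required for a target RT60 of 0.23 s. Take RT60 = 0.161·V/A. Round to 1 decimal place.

Total absorption A₁ = 169*0.08 + 11.6*0.01 + 169*0.70 + 132.8*0.65 + 24.2*0.03
  = 13.520 + 0.116 + 118.300 + 86.320 + 0.726 = 218.982 m² sabins.
For T = 0.23 s, need A₂ = 0.161·V/T = 0.161·523.776/0.23 = 366.643 sabins.
Shortfall: 366.643 − 218.982 = 147.7 sabins.

147.7 sabins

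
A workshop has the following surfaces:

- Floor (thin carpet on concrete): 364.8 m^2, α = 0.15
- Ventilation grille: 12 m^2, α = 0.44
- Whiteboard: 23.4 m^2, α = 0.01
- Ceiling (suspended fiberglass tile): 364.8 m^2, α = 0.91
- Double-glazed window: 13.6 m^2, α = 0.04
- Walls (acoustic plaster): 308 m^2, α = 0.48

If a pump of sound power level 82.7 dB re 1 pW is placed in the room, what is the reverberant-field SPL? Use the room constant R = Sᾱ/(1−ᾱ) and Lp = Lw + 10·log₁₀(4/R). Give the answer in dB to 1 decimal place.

Σ(Sᵢαᵢ) = 364.8·0.15 + 12·0.44 + 23.4·0.01 + 364.8·0.91 + 13.6·0.04 + 308·0.48 = 540.586; total area S = 1086.6 m^2.
ᾱ = 540.586/1086.6 = 0.4975; R = Sᾱ/(1−ᾱ) = 540.586/(1−0.4975) = 1075.793 m^2.
Lp = Lw + 10 log₁₀(4/R) = 82.7 -24.30 = 58.4 dB.

58.4 dB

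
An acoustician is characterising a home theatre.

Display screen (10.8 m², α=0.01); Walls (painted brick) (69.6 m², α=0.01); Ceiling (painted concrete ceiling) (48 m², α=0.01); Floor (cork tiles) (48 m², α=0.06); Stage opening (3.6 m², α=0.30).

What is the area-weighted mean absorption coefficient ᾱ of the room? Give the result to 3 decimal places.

0.029

Total surface area S = 180.0 m².
Σ(Sᵢαᵢ) = 10.8×0.01 + 69.6×0.01 + 48×0.01 + 48×0.06 + 3.6×0.30 = 5.244.
ᾱ = 5.244 / 180.0 = 0.029.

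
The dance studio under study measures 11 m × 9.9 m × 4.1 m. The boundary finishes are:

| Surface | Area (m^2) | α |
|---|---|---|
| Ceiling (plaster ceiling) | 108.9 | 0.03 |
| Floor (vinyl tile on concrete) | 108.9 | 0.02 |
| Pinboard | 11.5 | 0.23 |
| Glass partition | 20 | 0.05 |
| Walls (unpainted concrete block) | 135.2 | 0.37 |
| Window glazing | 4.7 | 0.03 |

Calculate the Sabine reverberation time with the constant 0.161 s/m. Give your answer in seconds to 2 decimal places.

Equivalent absorption area: A = 108.9×0.03 + 108.9×0.02 + 11.5×0.23 + 20×0.05 + 135.2×0.37 + 4.7×0.03 = 59.255 m^2.
V = 11·9.9·4.1 = 446.49 m³.
Sabine: RT60 = 0.161 × 446.49 / 59.255 = 1.21 s.

1.21 seconds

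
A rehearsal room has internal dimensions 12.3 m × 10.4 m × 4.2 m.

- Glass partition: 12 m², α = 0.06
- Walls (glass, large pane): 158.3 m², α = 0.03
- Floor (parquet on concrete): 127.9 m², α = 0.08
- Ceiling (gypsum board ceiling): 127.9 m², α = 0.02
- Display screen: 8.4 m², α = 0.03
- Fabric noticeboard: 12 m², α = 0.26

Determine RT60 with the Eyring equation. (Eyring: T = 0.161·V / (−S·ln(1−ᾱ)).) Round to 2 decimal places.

Total surface area S = 12 + 158.3 + 127.9 + 127.9 + 8.4 + 12 = 446.5 m².
Absorption A = 12×0.06 + 158.3×0.03 + 127.9×0.08 + 127.9×0.02 + 8.4×0.03 + 12×0.26 = 21.631 sabins.
ᾱ = 21.631 / 446.5 = 0.0484.
Eyring denominator: −S ln(1−ᾱ) = 22.151.
V = 12.3 × 10.4 × 4.2 = 537.264 m³.
T = 0.161·V/[−S·ln(1−ᾱ)] = 0.161·537.264/22.151 = 3.90 s.

3.90 s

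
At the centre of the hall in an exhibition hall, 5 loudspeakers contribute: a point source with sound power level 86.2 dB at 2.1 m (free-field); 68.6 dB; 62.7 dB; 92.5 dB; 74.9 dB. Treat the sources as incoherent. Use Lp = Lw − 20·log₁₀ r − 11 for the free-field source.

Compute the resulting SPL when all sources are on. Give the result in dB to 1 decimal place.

92.6 dB

Source at 2.1 m: Lp = 86.2 − 20·log₁₀(2.1) − 11 = 68.8 dB.
Σ 10^(Lᵢ/10) = 1.826e+09.
Combined level = 10 log₁₀(1.826e+09) = 92.6 dB.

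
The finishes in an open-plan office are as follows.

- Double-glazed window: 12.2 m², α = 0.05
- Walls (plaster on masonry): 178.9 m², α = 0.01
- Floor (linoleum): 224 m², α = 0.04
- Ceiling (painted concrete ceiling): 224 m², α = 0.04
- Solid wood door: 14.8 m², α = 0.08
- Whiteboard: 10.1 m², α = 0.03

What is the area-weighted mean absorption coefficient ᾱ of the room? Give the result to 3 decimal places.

S = Σ Sᵢ = 12.2 + 178.9 + 224 + 224 + 14.8 + 10.1 = 664.0 m².
Weighted sum Σ Sα = 21.806.
ᾱ = A/S = 0.033.

0.033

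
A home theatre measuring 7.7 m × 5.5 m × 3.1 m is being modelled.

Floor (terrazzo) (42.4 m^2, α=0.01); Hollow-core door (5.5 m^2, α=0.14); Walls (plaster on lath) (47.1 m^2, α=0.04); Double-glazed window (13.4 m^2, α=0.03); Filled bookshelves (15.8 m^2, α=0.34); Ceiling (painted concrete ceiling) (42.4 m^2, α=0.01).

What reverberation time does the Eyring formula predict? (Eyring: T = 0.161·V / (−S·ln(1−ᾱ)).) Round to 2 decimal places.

Total surface area S = 42.4 + 5.5 + 47.1 + 13.4 + 15.8 + 42.4 = 166.6 m^2.
Σ(Sᵢαᵢ) = 42.4×0.01 + 5.5×0.14 + 47.1×0.04 + 13.4×0.03 + 15.8×0.34 + 42.4×0.01 = 9.276.
ᾱ = 9.276 / 166.6 = 0.0557.
−S·ln(1−ᾱ) = −166.6 × ln(1 − 0.0557) = 9.548.
V = 7.7 × 5.5 × 3.1 = 131.285 m³.
RT60 = 0.161 × 131.285 / 9.548 = 2.21 s.

2.21 s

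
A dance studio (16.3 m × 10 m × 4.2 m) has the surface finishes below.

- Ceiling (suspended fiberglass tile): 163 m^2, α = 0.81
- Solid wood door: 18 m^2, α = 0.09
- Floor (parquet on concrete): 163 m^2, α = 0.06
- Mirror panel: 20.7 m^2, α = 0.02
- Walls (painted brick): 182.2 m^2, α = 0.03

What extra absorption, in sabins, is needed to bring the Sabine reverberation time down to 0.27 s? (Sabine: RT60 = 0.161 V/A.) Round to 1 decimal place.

Total absorption A₁ = 163*0.81 + 18*0.09 + 163*0.06 + 20.7*0.02 + 182.2*0.03
  = 132.030 + 1.620 + 9.780 + 0.414 + 5.466 = 149.310 m^2 sabins.
For T = 0.27 s, need A₂ = 0.161·V/T = 0.161·684.6/0.27 = 408.224 sabins.
Additional absorption ΔA = 408.224 − 149.310 = 258.9 sabins.

258.9 sabins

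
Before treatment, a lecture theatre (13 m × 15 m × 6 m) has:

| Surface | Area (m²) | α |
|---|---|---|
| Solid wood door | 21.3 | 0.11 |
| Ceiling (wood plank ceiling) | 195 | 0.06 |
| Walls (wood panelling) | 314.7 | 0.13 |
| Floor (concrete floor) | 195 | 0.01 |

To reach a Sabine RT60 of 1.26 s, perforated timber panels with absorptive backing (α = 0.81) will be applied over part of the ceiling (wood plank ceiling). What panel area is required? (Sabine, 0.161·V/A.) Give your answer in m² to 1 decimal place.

123.5

A₁ = Σ Sᵢαᵢ = 21.3·0.11 + 195·0.06 + 314.7·0.13 + 195·0.01 = 56.904 sabins.
Required A₂ = 0.161·1170/1.26 = 149.500 sabins.
Absorption to add: 149.500 − 56.904 = 92.596 sabins.
Each m² of panel replacing the ceiling (wood plank ceiling) adds (0.81 − 0.06) = 0.75 sabins.
Area = ΔA/Δα = 92.596/0.75 = 123.5 m².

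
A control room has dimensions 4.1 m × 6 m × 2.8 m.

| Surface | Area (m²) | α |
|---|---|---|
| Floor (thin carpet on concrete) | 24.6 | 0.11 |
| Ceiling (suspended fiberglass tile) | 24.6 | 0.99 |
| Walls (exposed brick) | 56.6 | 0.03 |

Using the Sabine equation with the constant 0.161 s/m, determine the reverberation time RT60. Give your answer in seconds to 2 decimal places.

0.39 s

A = Σ Sᵢαᵢ = 24.6×0.11 + 24.6×0.99 + 56.6×0.03 = 28.758 sabins.
Room volume: 68.88 m³.
RT60 = 0.161 · V / A = 0.161 × 68.88 / 28.758 = 0.39 s.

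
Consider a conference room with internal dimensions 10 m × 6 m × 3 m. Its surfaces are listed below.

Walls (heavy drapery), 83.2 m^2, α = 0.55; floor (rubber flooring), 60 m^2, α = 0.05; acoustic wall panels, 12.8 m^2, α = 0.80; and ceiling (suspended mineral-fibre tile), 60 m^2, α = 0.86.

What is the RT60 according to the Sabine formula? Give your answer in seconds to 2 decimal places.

Equivalent absorption area: A = 83.2·0.55 + 60·0.05 + 12.8·0.80 + 60·0.86 = 110.600 m^2.
V = 10·6·3 = 180 m³.
RT60 = 0.161 · V / A = 0.161 × 180 / 110.600 = 0.26 s.

0.26 sec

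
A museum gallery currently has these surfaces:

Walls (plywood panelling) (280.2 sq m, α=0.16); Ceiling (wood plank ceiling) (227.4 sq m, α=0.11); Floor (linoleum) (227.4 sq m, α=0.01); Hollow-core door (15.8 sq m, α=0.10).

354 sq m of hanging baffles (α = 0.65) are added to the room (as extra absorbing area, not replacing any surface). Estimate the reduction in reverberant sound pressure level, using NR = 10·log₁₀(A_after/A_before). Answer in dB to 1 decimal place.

A_before = Σ Sᵢαᵢ = 280.2·0.16 + 227.4·0.11 + 227.4·0.01 + 15.8·0.10 = 73.700 sabins.
Added absorption = 354 × 0.65 = 230.100 sabins.
New total A_after = 303.800 sabins.
NR = 10·log₁₀(303.800/73.700) = 6.2 dB.

6.2 dB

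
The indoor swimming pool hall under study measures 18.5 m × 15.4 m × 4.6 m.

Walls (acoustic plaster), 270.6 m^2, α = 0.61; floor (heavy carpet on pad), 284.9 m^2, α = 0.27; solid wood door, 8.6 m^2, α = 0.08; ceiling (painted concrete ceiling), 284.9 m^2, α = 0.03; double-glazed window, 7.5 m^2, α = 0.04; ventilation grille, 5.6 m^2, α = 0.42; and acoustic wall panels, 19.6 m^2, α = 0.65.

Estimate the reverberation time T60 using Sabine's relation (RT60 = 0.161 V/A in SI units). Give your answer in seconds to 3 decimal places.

A = Σ Sᵢαᵢ = 270.6*0.61 + 284.9*0.27 + 8.6*0.08 + 284.9*0.03 + 7.5*0.04 + 5.6*0.42 + 19.6*0.65 = 266.616 sabins.
Volume V = 18.5 × 15.4 × 4.6 = 1310.54 m³.
RT60 = 0.161 · V / A = 0.161 × 1310.54 / 266.616 = 0.791 s.

0.791 seconds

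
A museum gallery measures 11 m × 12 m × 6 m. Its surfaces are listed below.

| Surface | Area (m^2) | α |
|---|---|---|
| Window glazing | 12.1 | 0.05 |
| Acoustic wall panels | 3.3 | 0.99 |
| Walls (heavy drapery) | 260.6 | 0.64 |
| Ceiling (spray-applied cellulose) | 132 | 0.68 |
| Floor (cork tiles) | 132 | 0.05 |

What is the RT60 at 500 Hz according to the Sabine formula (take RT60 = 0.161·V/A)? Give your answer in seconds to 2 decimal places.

A = Σ Sᵢαᵢ = 12.1×0.05 + 3.3×0.99 + 260.6×0.64 + 132×0.68 + 132×0.05 = 267.016 sabins.
V = 11·12·6 = 792 m³.
RT60 = 0.161 · V / A = 0.161 × 792 / 267.016 = 0.48 s.

0.48 s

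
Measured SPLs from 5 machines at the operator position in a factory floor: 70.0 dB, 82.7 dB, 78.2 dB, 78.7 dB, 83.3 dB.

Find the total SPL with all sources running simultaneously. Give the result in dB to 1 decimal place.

87.4 dB

Sum in the linear (power) domain: Σ 10^(Lᵢ/10) = 10^(70.0/10) + 10^(82.7/10) + 10^(78.2/10) + 10^(78.7/10) + 10^(83.3/10) = 5.502e+08.
Combined level = 10 log₁₀(5.502e+08) = 87.4 dB.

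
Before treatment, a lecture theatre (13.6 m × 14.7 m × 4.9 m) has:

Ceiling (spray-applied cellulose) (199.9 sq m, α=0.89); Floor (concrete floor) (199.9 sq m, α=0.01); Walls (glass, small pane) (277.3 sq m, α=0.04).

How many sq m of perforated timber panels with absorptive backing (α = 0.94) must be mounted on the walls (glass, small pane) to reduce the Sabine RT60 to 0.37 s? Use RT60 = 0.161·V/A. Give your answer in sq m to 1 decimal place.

261.4

Summing Sᵢαᵢ: 177.911 + 1.999 + 11.092 → A₁ = 191.002 sabins.
V = 979.608 m³. Target absorption A₂ = 0.161 × 979.608 / 0.37 = 426.262 sabins.
ΔA needed = 426.262 − 191.002 = 235.260 sabins.
Net gain per sq m: Δα = 0.94 − 0.04 = 0.90.
Area = ΔA/Δα = 235.260/0.90 = 261.4 sq m.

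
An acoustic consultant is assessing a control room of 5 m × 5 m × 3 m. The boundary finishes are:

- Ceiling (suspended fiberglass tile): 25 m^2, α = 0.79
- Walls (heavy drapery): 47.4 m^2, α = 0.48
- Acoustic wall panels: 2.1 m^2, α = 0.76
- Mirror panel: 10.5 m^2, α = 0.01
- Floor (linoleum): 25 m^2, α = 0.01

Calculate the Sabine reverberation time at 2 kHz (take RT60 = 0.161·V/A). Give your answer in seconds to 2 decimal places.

Total absorption A = 25×0.79 + 47.4×0.48 + 2.1×0.76 + 10.5×0.01 + 25×0.01
  = 19.750 + 22.752 + 1.596 + 0.105 + 0.250 = 44.453 m^2 sabins.
Room volume: 75 m³.
Sabine: RT60 = 0.161 × 75 / 44.453 = 0.27 s.

0.27 s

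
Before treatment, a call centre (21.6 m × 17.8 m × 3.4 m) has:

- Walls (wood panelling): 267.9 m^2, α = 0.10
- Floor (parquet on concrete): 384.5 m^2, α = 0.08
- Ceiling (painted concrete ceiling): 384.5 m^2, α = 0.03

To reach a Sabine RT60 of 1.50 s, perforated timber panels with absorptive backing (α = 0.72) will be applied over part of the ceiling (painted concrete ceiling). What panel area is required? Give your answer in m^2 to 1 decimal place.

A₁ = Σ Sᵢαᵢ = 267.9·0.10 + 384.5·0.08 + 384.5·0.03 = 69.085 sabins.
V = 1307.232 m³. Target absorption A₂ = 0.161 × 1307.232 / 1.50 = 140.310 sabins.
Absorption to add: 140.310 − 69.085 = 71.225 sabins.
Each m^2 of panel replacing the ceiling (painted concrete ceiling) adds (0.72 − 0.03) = 0.69 sabins.
Panel area = 71.225 / 0.69 = 103.2 m^2.

103.2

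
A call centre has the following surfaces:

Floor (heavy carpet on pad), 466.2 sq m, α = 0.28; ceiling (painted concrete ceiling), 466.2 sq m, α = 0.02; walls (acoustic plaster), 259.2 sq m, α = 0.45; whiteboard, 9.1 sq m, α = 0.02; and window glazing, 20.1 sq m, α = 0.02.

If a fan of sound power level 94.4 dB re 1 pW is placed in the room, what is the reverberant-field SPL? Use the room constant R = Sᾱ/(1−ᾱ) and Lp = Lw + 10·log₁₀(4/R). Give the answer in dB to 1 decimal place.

75.3 dB

A = 257.084 sabins; S = 1220.8 sq m.
ᾱ = 0.2106, so room constant R = A/(1−ᾱ) = 325.670 sq m.
Lp = 94.4 + 10·log₁₀(4/325.670) = 94.4 + (-19.11) = 75.3 dB.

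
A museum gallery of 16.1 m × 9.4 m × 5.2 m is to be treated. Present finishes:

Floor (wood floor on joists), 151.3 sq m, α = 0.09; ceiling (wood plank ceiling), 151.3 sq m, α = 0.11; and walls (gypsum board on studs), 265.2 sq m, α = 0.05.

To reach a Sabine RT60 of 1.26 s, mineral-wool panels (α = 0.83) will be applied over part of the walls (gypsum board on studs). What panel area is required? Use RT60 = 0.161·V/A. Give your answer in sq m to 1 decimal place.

Summing Sᵢαᵢ: 13.617 + 16.643 + 13.260 → A₁ = 43.520 sabins.
Required A₂ = 0.161·786.968/1.26 = 100.557 sabins.
ΔA needed = 100.557 − 43.520 = 57.037 sabins.
Net gain per sq m: Δα = 0.83 − 0.05 = 0.78.
Panel area = 57.037 / 0.78 = 73.1 sq m.

73.1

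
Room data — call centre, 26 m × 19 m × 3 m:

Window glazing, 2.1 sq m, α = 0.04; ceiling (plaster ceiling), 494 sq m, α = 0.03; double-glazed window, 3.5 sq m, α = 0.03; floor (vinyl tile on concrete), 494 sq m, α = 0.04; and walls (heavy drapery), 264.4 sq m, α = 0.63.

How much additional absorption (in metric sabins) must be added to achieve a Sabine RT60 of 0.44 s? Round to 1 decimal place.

340.9 sabins

A₁ = Σ Sᵢαᵢ = 2.1·0.04 + 494·0.03 + 3.5·0.03 + 494·0.04 + 264.4·0.63 = 201.341 sabins.
V = 1482 m³. Required absorption A₂ = 0.161 × 1482 / 0.44 = 542.277 sabins.
Additional absorption ΔA = 542.277 − 201.341 = 340.9 sabins.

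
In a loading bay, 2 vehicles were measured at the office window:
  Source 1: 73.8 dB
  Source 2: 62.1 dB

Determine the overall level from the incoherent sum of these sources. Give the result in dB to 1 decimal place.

74.1 dB

Converting to relative power and adding: 10^(73.8/10) + 10^(62.1/10) = 2.561e+07.
L_total = 10·log₁₀(2.561e+07) = 74.1 dB.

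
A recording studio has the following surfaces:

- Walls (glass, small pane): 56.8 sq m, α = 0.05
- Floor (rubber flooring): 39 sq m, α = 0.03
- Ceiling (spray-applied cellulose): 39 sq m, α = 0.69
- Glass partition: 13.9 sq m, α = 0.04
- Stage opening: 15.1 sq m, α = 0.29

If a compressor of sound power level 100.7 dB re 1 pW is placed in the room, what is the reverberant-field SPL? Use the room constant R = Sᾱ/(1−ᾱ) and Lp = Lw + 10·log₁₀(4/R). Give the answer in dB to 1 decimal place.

Σ(Sᵢαᵢ) = 56.8×0.05 + 39×0.03 + 39×0.69 + 13.9×0.04 + 15.1×0.29 = 35.855; total area S = 163.8 sq m.
ᾱ = 0.2189, so room constant R = A/(1−ᾱ) = 45.903 sq m.
Lp = Lw + 10 log₁₀(4/R) = 100.7 -10.60 = 90.1 dB.

90.1 dB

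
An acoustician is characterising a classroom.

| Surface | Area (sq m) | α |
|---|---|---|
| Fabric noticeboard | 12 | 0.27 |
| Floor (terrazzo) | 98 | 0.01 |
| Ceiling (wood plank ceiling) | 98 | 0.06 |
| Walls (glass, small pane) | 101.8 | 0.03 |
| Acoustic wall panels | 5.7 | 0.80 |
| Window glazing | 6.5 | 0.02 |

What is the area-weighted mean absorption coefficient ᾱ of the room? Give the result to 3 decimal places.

S = Σ Sᵢ = 12 + 98 + 98 + 101.8 + 5.7 + 6.5 = 322.0 sq m.
A = 12·0.27 + 98·0.01 + 98·0.06 + 101.8·0.03 + 5.7·0.80 + 6.5·0.02 = 17.844 sabins.
ᾱ = 17.844 / 322.0 = 0.055.

0.055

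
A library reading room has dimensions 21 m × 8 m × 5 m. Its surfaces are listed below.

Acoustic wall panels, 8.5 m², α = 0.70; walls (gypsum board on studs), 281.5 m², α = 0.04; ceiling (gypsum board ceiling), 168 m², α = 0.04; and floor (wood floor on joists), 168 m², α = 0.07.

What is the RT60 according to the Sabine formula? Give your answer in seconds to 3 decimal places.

Total absorption A = 8.5·0.70 + 281.5·0.04 + 168·0.04 + 168·0.07
  = 5.950 + 11.260 + 6.720 + 11.760 = 35.690 m² sabins.
Volume V = 21 × 8 × 5 = 840 m³.
RT60 = 0.161 · V / A = 0.161 × 840 / 35.690 = 3.789 s.

3.789 seconds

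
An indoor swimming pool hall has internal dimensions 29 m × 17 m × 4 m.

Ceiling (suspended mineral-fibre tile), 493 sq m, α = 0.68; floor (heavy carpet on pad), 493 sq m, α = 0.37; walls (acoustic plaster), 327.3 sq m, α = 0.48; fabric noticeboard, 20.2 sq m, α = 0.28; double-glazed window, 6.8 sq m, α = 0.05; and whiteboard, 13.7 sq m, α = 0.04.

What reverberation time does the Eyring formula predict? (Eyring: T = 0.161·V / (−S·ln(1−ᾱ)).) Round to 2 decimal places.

S = Σ Sᵢ = 1354.0 sq m.
Absorption A = 493·0.68 + 493·0.37 + 327.3·0.48 + 20.2·0.28 + 6.8·0.05 + 13.7·0.04 = 681.298 sabins.
Mean coefficient ᾱ = A/S = 0.5032.
Eyring denominator: −S ln(1−ᾱ) = 947.215.
V = 29 × 17 × 4 = 1972 m³.
T = 0.161·V/[−S·ln(1−ᾱ)] = 0.161·1972/947.215 = 0.34 s.

0.34 seconds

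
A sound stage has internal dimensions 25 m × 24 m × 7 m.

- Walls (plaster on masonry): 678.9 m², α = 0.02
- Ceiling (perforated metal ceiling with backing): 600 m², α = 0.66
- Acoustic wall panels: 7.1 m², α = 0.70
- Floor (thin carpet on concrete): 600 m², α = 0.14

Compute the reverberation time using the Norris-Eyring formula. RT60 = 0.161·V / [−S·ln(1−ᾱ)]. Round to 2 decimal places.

1.17 s

Total surface area S = 678.9 + 600 + 7.1 + 600 = 1886.0 m².
Absorption A = 678.9×0.02 + 600×0.66 + 7.1×0.70 + 600×0.14 = 498.548 sabins.
Mean coefficient ᾱ = A/S = 0.2643.
Eyring denominator: −S ln(1−ᾱ) = 578.875.
V = 25 × 24 × 7 = 4200 m³.
T = 0.161·V/[−S·ln(1−ᾱ)] = 0.161·4200/578.875 = 1.17 s.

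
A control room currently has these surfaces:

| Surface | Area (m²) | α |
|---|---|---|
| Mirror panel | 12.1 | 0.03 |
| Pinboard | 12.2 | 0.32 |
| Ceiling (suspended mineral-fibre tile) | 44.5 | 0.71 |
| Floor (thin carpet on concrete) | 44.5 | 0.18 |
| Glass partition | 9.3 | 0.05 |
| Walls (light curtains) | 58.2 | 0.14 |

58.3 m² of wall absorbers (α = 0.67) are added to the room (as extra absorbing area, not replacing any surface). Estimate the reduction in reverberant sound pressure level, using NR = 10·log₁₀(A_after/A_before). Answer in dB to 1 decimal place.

Total absorption A_before = 12.1*0.03 + 12.2*0.32 + 44.5*0.71 + 44.5*0.18 + 9.3*0.05 + 58.2*0.14
  = 0.363 + 3.904 + 31.595 + 8.010 + 0.465 + 8.148 = 52.485 m² sabins.
Treatment contributes 58.3·0.67 = 39.061 sabins.
A_after = 52.485 + 39.061 = 91.546 sabins.
NR = 10·log₁₀(91.546/52.485) = 2.4 dB.

2.4 dB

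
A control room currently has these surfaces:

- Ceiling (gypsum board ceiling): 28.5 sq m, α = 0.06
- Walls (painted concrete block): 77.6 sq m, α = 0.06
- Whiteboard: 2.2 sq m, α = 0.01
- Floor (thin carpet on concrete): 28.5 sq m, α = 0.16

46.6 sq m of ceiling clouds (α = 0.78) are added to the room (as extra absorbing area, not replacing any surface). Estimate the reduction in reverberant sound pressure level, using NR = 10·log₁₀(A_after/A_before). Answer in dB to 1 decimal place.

Summing Sᵢαᵢ: 1.710 + 4.656 + 0.022 + 4.560 → A_before = 10.948 sabins.
Treatment contributes 46.6·0.78 = 36.348 sabins.
A_after = 10.948 + 36.348 = 47.296 sabins.
Reduction = 10 log₁₀(A_after/A_before) = 10 log₁₀(4.3201) = 6.4 dB.

6.4 dB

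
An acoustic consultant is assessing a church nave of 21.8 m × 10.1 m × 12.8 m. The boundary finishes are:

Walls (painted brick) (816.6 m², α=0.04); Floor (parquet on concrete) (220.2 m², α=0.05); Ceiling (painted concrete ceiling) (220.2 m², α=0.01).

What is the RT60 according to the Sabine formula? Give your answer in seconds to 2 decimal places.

9.89 s

A = Σ Sᵢαᵢ = 816.6×0.04 + 220.2×0.05 + 220.2×0.01 = 45.876 sabins.
Volume V = 21.8 × 10.1 × 12.8 = 2818.304 m³.
Sabine: RT60 = 0.161 × 2818.304 / 45.876 = 9.89 s.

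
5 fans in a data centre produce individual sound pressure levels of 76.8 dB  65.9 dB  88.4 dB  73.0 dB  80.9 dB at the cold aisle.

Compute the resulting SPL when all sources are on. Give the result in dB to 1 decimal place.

Σ 10^(Lᵢ/10) = 8.866e+08.
Combined level = 10 log₁₀(8.866e+08) = 89.5 dB.

89.5 dB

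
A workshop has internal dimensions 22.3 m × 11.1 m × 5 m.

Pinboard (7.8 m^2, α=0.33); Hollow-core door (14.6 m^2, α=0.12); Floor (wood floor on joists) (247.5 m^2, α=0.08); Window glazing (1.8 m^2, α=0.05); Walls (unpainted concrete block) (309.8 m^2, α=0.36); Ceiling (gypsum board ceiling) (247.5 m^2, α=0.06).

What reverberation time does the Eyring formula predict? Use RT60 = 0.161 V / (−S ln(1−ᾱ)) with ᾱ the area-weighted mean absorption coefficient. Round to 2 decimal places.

Total surface area S = 7.8 + 14.6 + 247.5 + 1.8 + 309.8 + 247.5 = 829.0 m^2.
Σ(Sᵢαᵢ) = 7.8×0.33 + 14.6×0.12 + 247.5×0.08 + 1.8×0.05 + 309.8×0.36 + 247.5×0.06 = 150.594.
Mean coefficient ᾱ = A/S = 0.1817.
Eyring denominator: −S ln(1−ᾱ) = 166.236.
V = 22.3 × 11.1 × 5 = 1237.65 m³.
T = 0.161·V/[−S·ln(1−ᾱ)] = 0.161·1237.65/166.236 = 1.20 s.

1.20 s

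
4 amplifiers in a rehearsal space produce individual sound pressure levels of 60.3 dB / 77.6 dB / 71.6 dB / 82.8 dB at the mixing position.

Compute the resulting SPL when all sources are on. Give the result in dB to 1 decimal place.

84.2 dB

Sum in the linear (power) domain: Σ 10^(Lᵢ/10) = 10^(60.3/10) + 10^(77.6/10) + 10^(71.6/10) + 10^(82.8/10) = 2.636e+08.
L_total = 10·log₁₀(2.636e+08) = 84.2 dB.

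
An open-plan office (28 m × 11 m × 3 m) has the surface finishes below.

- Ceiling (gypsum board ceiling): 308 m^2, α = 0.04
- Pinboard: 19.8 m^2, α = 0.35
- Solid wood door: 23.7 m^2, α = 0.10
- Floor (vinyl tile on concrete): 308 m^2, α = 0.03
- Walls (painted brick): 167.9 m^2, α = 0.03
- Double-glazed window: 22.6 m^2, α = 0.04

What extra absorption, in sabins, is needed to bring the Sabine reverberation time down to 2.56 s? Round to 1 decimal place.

21.3 sabins

A₁ = Σ Sᵢαᵢ = 308×0.04 + 19.8×0.35 + 23.7×0.10 + 308×0.03 + 167.9×0.03 + 22.6×0.04 = 36.801 sabins.
Target A₂ = 0.161·924/2.56 = 58.111 sabins (V = 924 m³).
ΔA = A₂ − A₁ = 58.111 − 36.801 = 21.3 sabins.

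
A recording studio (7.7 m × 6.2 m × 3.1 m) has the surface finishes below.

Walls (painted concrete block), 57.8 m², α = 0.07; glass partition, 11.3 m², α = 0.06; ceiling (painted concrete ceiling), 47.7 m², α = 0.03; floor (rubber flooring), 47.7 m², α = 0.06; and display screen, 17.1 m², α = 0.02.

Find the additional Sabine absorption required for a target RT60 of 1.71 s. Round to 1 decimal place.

4.6 sabins

Total absorption A₁ = 57.8×0.07 + 11.3×0.06 + 47.7×0.03 + 47.7×0.06 + 17.1×0.02
  = 4.046 + 0.678 + 1.431 + 2.862 + 0.342 = 9.359 m² sabins.
V = 147.994 m³. Required absorption A₂ = 0.161 × 147.994 / 1.71 = 13.934 sabins.
Additional absorption ΔA = 13.934 − 9.359 = 4.6 sabins.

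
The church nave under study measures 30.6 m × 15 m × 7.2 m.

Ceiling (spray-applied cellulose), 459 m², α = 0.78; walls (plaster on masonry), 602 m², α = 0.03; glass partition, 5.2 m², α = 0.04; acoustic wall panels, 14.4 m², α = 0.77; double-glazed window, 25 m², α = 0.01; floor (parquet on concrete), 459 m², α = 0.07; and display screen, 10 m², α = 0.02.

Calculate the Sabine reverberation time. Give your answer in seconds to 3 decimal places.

1.267 s

A = Σ Sᵢαᵢ = 459·0.78 + 602·0.03 + 5.2·0.04 + 14.4·0.77 + 25·0.01 + 459·0.07 + 10·0.02 = 419.956 sabins.
V = 30.6·15·7.2 = 3304.8 m³.
RT60 = 0.161 · V / A = 0.161 × 3304.8 / 419.956 = 1.267 s.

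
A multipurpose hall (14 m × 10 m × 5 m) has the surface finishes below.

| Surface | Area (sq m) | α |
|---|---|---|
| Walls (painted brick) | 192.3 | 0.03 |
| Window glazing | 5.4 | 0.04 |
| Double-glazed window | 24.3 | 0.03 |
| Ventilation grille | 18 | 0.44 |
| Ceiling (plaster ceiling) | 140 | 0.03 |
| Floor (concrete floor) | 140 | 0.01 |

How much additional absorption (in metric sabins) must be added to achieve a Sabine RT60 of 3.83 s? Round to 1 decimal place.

9.2 sabins

Total absorption A₁ = 192.3×0.03 + 5.4×0.04 + 24.3×0.03 + 18×0.44 + 140×0.03 + 140×0.01
  = 5.769 + 0.216 + 0.729 + 7.920 + 4.200 + 1.400 = 20.234 sq m sabins.
V = 700 m³. Required absorption A₂ = 0.161 × 700 / 3.83 = 29.426 sabins.
ΔA = A₂ − A₁ = 29.426 − 20.234 = 9.2 sabins.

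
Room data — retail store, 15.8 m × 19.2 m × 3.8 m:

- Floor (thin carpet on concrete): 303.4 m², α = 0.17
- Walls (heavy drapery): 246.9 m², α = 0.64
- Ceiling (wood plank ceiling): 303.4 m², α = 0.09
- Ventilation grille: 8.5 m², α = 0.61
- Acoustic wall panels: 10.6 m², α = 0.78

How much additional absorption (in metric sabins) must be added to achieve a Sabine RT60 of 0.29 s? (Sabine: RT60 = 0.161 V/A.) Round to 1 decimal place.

Equivalent absorption area: A₁ = 303.4·0.17 + 246.9·0.64 + 303.4·0.09 + 8.5·0.61 + 10.6·0.78 = 250.353 m².
For T = 0.29 s, need A₂ = 0.161·V/T = 0.161·1152.768/0.29 = 639.985 sabins.
Shortfall: 639.985 − 250.353 = 389.6 sabins.

389.6 sabins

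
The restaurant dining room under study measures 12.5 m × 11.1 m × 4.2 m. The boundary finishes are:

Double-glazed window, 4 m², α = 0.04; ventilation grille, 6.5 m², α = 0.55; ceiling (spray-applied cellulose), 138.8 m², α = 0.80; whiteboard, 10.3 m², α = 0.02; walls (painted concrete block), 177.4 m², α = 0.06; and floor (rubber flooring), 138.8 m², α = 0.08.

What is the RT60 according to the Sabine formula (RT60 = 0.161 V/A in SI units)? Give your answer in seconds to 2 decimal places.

Summing Sᵢαᵢ: 0.160 + 3.575 + 111.040 + 0.206 + 10.644 + 11.104 → A = 136.729 sabins.
Room volume: 582.75 m³.
Sabine: RT60 = 0.161 × 582.75 / 136.729 = 0.69 s.

0.69 sec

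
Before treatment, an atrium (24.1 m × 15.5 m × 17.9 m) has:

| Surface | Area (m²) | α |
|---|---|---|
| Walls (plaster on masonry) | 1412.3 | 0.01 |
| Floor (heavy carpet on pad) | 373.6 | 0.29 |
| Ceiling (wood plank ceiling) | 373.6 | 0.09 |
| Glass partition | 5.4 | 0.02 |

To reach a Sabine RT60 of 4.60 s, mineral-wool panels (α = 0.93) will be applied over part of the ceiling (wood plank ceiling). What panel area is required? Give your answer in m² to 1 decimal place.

Equivalent absorption area: A₁ = 1412.3*0.01 + 373.6*0.29 + 373.6*0.09 + 5.4*0.02 = 156.199 m².
V = 6686.545 m³. Target absorption A₂ = 0.161 × 6686.545 / 4.60 = 234.029 sabins.
Absorption to add: 234.029 − 156.199 = 77.830 sabins.
Net gain per m²: Δα = 0.93 − 0.09 = 0.84.
Area = ΔA/Δα = 77.830/0.84 = 92.7 m².

92.7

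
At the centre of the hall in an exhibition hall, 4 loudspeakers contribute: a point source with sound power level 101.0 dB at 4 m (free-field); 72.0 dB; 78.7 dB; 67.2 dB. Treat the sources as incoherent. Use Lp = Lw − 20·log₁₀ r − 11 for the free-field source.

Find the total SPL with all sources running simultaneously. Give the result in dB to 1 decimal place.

Source at 4 m: Lp = 101.0 − 20·log₁₀(4) − 11 = 78.0 dB.
Converting to relative power and adding: 10^(78.0/10) + 10^(72.0/10) + 10^(78.7/10) + 10^(67.2/10) = 1.583e+08.
Back to dB: 10·log₁₀ Σ = 82.0 dB.

82.0 dB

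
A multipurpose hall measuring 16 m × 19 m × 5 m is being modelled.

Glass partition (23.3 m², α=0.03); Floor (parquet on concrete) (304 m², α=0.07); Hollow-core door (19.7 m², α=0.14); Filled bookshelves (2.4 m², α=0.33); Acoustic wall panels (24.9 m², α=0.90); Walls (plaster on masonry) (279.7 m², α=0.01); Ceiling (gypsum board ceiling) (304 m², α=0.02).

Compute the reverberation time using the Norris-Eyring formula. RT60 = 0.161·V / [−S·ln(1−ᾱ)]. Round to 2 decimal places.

S = Σ Sᵢ = 958.0 m².
Absorption A = 23.3×0.03 + 304×0.07 + 19.7×0.14 + 2.4×0.33 + 24.9×0.90 + 279.7×0.01 + 304×0.02 = 56.816 sabins.
ᾱ = 56.816 / 958.0 = 0.0593.
Eyring denominator: −S ln(1−ᾱ) = 58.563.
V = 16 × 19 × 5 = 1520 m³.
RT60 = 0.161 × 1520 / 58.563 = 4.18 s.

4.18 seconds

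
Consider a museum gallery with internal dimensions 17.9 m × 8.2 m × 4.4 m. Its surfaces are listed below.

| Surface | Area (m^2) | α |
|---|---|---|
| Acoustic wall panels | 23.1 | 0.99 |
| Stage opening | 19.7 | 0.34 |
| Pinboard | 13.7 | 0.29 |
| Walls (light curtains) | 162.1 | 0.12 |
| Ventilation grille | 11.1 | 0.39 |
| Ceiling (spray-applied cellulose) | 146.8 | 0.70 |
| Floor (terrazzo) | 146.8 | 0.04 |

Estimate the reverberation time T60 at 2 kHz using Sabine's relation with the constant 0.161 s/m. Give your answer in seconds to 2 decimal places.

0.63 s

Total absorption A = 23.1·0.99 + 19.7·0.34 + 13.7·0.29 + 162.1·0.12 + 11.1·0.39 + 146.8·0.70 + 146.8·0.04
  = 22.869 + 6.698 + 3.973 + 19.452 + 4.329 + 102.760 + 5.872 = 165.953 m^2 sabins.
V = 17.9·8.2·4.4 = 645.832 m³.
T = 0.161 V/A = 0.161·645.832/165.953 = 0.63 s.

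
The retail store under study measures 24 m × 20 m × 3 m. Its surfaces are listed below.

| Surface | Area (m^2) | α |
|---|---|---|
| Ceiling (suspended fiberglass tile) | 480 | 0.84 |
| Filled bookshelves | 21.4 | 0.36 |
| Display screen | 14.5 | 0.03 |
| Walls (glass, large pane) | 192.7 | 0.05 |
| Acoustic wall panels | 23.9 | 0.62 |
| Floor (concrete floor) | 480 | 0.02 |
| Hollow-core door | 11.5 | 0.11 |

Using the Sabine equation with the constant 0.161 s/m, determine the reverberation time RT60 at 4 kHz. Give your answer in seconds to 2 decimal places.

Summing Sᵢαᵢ: 403.200 + 7.704 + 0.435 + 9.635 + 14.818 + 9.600 + 1.265 → A = 446.657 sabins.
Volume V = 24 × 20 × 3 = 1440 m³.
Sabine: RT60 = 0.161 × 1440 / 446.657 = 0.52 s.

0.52 sec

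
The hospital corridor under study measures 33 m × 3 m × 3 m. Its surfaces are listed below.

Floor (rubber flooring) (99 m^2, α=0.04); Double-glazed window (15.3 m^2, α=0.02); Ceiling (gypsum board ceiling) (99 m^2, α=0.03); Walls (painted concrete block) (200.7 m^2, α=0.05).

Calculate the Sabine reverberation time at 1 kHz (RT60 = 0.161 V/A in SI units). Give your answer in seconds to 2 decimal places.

2.77 s

Total absorption A = 99·0.04 + 15.3·0.02 + 99·0.03 + 200.7·0.05
  = 3.960 + 0.306 + 2.970 + 10.035 = 17.271 m^2 sabins.
Volume V = 33 × 3 × 3 = 297 m³.
T = 0.161 V/A = 0.161·297/17.271 = 2.77 s.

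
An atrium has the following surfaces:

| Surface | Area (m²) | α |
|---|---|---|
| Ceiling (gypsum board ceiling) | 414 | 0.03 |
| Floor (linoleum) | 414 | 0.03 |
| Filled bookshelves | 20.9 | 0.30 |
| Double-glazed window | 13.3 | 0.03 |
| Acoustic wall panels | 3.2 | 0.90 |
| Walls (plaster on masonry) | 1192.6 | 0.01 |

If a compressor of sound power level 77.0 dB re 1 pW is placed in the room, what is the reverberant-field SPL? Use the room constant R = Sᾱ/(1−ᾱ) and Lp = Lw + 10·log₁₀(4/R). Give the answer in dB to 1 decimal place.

Σ(Sᵢαᵢ) = 414·0.03 + 414·0.03 + 20.9·0.30 + 13.3·0.03 + 3.2·0.90 + 1192.6·0.01 = 46.315; total area S = 2058.0 m².
ᾱ = 0.0225, so room constant R = A/(1−ᾱ) = 47.381 m².
Lp = 77.0 + 10·log₁₀(4/47.381) = 77.0 + (-10.74) = 66.3 dB.

66.3 dB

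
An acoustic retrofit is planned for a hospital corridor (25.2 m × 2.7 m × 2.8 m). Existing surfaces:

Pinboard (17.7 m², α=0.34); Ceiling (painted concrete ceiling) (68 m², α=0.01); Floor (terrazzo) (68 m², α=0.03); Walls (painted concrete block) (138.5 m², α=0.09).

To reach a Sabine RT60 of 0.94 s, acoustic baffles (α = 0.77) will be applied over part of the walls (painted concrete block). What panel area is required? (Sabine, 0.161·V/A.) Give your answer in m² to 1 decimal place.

Equivalent absorption area: A₁ = 17.7*0.34 + 68*0.01 + 68*0.03 + 138.5*0.09 = 21.203 m².
V = 190.512 m³. Target absorption A₂ = 0.161 × 190.512 / 0.94 = 32.630 sabins.
ΔA needed = 32.630 − 21.203 = 11.427 sabins.
Net gain per m²: Δα = 0.77 − 0.09 = 0.68.
Area = ΔA/Δα = 11.427/0.68 = 16.8 m².

16.8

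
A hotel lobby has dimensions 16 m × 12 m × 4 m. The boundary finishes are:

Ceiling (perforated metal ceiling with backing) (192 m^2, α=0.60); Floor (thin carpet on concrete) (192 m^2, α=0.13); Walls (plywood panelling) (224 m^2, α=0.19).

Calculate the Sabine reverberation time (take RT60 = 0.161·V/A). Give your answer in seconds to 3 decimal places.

0.677 s

Equivalent absorption area: A = 192·0.60 + 192·0.13 + 224·0.19 = 182.720 m^2.
Room volume: 768 m³.
T = 0.161 V/A = 0.161·768/182.720 = 0.677 s.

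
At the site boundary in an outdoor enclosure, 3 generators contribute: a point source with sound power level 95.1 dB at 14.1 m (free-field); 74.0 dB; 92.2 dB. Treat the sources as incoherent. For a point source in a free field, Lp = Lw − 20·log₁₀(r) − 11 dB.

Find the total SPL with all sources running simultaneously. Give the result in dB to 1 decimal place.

Source at 14.1 m: Lp = 95.1 − 20·log₁₀(14.1) − 11 = 61.1 dB.
Converting to relative power and adding: 10^(61.1/10) + 10^(74.0/10) + 10^(92.2/10) = 1.686e+09.
Combined level = 10 log₁₀(1.686e+09) = 92.3 dB.

92.3 dB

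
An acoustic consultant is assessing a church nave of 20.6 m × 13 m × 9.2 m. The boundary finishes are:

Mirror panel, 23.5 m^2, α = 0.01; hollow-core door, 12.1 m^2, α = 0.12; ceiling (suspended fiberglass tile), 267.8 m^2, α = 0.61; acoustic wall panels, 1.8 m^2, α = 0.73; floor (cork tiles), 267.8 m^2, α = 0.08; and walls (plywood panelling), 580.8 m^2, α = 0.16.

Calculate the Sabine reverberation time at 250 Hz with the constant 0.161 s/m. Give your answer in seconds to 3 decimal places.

1.413 sec

Equivalent absorption area: A = 23.5·0.01 + 12.1·0.12 + 267.8·0.61 + 1.8·0.73 + 267.8·0.08 + 580.8·0.16 = 280.711 m^2.
V = 20.6·13·9.2 = 2463.76 m³.
Sabine: RT60 = 0.161 × 2463.76 / 280.711 = 1.413 s.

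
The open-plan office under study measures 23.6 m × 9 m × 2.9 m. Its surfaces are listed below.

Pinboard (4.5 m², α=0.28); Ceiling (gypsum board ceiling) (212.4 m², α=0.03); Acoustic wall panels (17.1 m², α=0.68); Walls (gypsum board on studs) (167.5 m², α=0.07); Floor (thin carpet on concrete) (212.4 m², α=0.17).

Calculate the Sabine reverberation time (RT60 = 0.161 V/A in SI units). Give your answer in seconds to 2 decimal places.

1.48 s

A = Σ Sᵢαᵢ = 4.5×0.28 + 212.4×0.03 + 17.1×0.68 + 167.5×0.07 + 212.4×0.17 = 67.093 sabins.
V = 23.6·9·2.9 = 615.96 m³.
Sabine: RT60 = 0.161 × 615.96 / 67.093 = 1.48 s.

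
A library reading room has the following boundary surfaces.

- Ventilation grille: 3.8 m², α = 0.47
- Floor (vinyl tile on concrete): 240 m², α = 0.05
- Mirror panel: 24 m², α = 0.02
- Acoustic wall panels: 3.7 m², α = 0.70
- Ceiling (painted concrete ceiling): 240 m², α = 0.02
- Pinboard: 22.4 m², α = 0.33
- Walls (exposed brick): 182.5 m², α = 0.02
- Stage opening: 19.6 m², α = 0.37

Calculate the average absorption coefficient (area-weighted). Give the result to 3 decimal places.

0.054

Total surface area S = 736.0 m².
Weighted sum Σ Sα = 39.950.
ᾱ = A/S = 0.054.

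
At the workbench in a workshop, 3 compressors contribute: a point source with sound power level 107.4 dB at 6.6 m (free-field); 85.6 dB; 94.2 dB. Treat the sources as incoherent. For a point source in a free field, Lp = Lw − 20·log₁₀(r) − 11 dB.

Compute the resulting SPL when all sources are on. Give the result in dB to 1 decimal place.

Source at 6.6 m: Lp = 107.4 − 20·log₁₀(6.6) − 11 = 80.0 dB.
Converting to relative power and adding: 10^(80.0/10) + 10^(85.6/10) + 10^(94.2/10) = 3.093e+09.
Back to dB: 10·log₁₀ Σ = 94.9 dB.

94.9 dB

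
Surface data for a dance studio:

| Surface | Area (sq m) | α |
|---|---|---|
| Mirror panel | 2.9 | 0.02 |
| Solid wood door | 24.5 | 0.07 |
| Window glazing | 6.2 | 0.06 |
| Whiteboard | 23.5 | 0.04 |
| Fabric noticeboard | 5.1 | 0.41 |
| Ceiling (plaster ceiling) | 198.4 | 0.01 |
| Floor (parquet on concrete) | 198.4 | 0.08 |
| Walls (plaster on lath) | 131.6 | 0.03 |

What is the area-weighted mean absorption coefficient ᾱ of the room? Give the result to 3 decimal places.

S = Σ Sᵢ = 2.9 + 24.5 + 6.2 + 23.5 + 5.1 + 198.4 + 198.4 + 131.6 = 590.6 sq m.
Σ(Sᵢαᵢ) = 2.9·0.02 + 24.5·0.07 + 6.2·0.06 + 23.5·0.04 + 5.1·0.41 + 198.4·0.01 + 198.4·0.08 + 131.6·0.03 = 26.980.
ᾱ = 26.980 / 590.6 = 0.046.

0.046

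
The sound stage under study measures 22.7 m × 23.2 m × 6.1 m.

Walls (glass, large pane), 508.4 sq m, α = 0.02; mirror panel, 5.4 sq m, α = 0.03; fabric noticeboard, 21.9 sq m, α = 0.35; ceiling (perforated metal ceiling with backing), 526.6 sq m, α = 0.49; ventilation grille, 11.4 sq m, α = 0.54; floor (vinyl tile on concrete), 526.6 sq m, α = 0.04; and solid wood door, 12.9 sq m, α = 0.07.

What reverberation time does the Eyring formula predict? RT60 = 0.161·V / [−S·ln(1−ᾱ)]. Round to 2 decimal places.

1.53 seconds

S = Σ Sᵢ = 1613.2 sq m.
Σ(Sᵢαᵢ) = 508.4×0.02 + 5.4×0.03 + 21.9×0.35 + 526.6×0.49 + 11.4×0.54 + 526.6×0.04 + 12.9×0.07 = 304.152.
Mean coefficient ᾱ = A/S = 0.1885.
Eyring denominator: −S ln(1−ᾱ) = 336.951.
V = 22.7 × 23.2 × 6.1 = 3212.504 m³.
RT60 = 0.161 × 3212.504 / 336.951 = 1.53 s.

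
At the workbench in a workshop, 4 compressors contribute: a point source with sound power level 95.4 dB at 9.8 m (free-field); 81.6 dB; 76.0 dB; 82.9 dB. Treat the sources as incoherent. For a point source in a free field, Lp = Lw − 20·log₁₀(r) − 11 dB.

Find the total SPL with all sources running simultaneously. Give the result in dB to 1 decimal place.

85.8 dB

Source at 9.8 m: Lp = 95.4 − 20·log₁₀(9.8) − 11 = 64.6 dB.
Converting to relative power and adding: 10^(64.6/10) + 10^(81.6/10) + 10^(76.0/10) + 10^(82.9/10) = 3.822e+08.
L_total = 10·log₁₀(3.822e+08) = 85.8 dB.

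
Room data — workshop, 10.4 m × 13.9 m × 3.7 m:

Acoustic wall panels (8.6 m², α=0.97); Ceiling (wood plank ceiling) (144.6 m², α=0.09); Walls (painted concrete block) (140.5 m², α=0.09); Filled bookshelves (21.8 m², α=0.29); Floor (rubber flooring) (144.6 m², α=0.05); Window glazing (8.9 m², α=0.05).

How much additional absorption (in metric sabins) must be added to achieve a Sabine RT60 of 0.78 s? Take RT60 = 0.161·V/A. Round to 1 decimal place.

Summing Sᵢαᵢ: 8.342 + 13.014 + 12.645 + 6.322 + 7.230 + 0.445 → A₁ = 47.998 sabins.
V = 534.872 m³. Required absorption A₂ = 0.161 × 534.872 / 0.78 = 110.403 sabins.
Additional absorption ΔA = 110.403 − 47.998 = 62.4 sabins.

62.4 sabins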